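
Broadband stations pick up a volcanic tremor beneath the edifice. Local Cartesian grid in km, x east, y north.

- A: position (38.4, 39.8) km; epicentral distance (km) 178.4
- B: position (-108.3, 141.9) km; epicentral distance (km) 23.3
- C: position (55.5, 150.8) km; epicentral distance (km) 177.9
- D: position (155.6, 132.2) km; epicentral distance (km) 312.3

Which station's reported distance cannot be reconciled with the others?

D

Solve using three stations at a time. Using A, B, C (subtract circle equations pairwise → linear system) gives (x, y) ≈ (-120.0, 121.8).
Distances from that point to each station vs reported:
  A: calculated 178.4 vs reported 178.4 → residual 0.0 km
  B: calculated 23.2 vs reported 23.3 → residual 0.1 km
  C: calculated 177.9 vs reported 177.9 → residual 0.0 km
  D: calculated 275.8 vs reported 312.3 → residual 36.5 km
A, B, C are mutually consistent (residuals ≈ 0); D is off by 36.5 km.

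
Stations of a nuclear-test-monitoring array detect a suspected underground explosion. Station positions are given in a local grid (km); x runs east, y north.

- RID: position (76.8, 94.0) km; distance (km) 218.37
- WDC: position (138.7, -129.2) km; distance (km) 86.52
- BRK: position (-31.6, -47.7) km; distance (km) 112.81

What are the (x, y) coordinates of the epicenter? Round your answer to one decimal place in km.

(52.4, -123.0)

Circle about each station: (x − 76.8)² + (y − 94.0)² = 218.37²; (x − 138.7)² + (y + 129.2)² = 86.52²; (x + 31.6)² + (y + 47.7)² = 112.81².
Subtracting pairs of circle equations eliminates x²+y² and gives linear equations (the radical axes):
123.8 x − 446.4 y = 61395.84
-216.8 x − 283.4 y = 23498.97
Solving the 2×2 system: x ≈ 52.4, y ≈ -123.0 km.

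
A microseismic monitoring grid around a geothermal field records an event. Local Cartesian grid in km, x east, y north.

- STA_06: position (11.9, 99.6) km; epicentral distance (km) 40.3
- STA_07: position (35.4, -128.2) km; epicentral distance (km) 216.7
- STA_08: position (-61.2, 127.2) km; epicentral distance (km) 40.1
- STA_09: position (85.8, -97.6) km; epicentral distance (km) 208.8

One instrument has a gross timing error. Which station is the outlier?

STA_08

Solve using three stations at a time. Using STA_06, STA_07, STA_09 (subtract circle equations pairwise → linear system) gives (x, y) ≈ (-23.4, 80.4).
Distances from that point to each station vs reported:
  STA_06: calculated 40.2 vs reported 40.3 → residual 0.1 km
  STA_07: calculated 216.7 vs reported 216.7 → residual 0.0 km
  STA_08: calculated 60.2 vs reported 40.1 → residual 20.1 km
  STA_09: calculated 208.8 vs reported 208.8 → residual 0.0 km
STA_06, STA_07, STA_09 are mutually consistent (residuals ≈ 0); STA_08 is off by 20.1 km.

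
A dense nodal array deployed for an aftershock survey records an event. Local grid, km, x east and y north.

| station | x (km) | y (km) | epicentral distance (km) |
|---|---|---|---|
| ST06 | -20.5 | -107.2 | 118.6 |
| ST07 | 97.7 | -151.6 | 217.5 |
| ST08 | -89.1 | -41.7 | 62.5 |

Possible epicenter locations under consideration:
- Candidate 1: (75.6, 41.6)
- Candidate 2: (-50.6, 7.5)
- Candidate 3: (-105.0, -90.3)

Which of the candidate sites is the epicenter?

Candidate 2

For each candidate, compare |candidate − station| to the reported distance:
Candidate 1: residuals ST06 58.5, ST07 23.0, ST08 122.1 → max 122.1 km
Candidate 2: residuals ST06 0.0, ST07 0.0, ST08 0.0 → max 0.0 km
Candidate 3: residuals ST06 32.4, ST07 5.7, ST08 11.4 → max 32.4 km
Only Candidate 2 has all residuals ≈ 0.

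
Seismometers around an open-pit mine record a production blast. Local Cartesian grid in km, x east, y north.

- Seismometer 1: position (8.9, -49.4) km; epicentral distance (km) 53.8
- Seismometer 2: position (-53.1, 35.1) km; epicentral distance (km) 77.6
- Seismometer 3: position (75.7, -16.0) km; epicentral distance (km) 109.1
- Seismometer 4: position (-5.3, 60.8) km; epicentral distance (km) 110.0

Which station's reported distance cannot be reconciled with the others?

Solve using three stations at a time. Using Seismometer 1, Seismometer 2, Seismometer 4 (subtract circle equations pairwise → linear system) gives (x, y) ≈ (-44.4, -42.0).
Distances from that point to each station vs reported:
  Seismometer 1: calculated 53.8 vs reported 53.8 → residual 0.0 km
  Seismometer 2: calculated 77.6 vs reported 77.6 → residual 0.0 km
  Seismometer 3: calculated 122.9 vs reported 109.1 → residual 13.8 km
  Seismometer 4: calculated 110.0 vs reported 110.0 → residual 0.0 km
Seismometer 1, Seismometer 2, Seismometer 4 are mutually consistent (residuals ≈ 0); Seismometer 3 is off by 13.8 km.

Seismometer 3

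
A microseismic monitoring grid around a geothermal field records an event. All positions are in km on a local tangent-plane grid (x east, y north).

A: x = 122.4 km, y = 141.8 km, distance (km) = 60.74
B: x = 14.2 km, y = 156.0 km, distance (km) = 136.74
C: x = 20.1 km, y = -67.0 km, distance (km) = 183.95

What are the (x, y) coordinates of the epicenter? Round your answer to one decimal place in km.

128.8 km east, 81.4 km north

Circle about each station: (x − 122.4)² + (y − 141.8)² = 60.74²; (x − 14.2)² + (y − 156.0)² = 136.74²; (x − 20.1)² + (y + 67.0)² = 183.95².
Subtracting pairs of circle equations eliminates x²+y² and gives linear equations (the radical axes):
-216.4 x + 28.4 y = -25559.84
-204.6 x − 417.6 y = -60344.24
Solving the 2×2 system: x ≈ 128.8, y ≈ 81.4 km.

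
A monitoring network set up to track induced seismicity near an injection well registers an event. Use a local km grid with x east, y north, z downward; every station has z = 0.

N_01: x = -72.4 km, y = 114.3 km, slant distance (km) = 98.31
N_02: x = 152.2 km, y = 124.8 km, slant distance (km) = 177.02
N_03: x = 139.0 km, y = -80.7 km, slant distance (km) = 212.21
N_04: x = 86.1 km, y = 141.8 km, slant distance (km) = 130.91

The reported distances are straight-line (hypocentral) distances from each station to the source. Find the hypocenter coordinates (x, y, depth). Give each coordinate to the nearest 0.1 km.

x ≈ -5.8 km, y ≈ 65.1 km, depth ≈ 53.0 km

Each station gives a sphere (x−x_i)² + (y−y_i)² + z² = d_i² (stations at z=0).
Subtracting the N_01 sphere from N_02 and N_03: z² cancels, leaving linear equations in x and y:
449.2 x + 21.0 y = -1237.59
422.8 x − 390.0 y = -27840.99
Solving: x ≈ -5.799, y ≈ 65.101 km (keep extra digits for the depth step; rounded: -5.8, 65.1).
Then from the N_01 sphere: z² = 98.31² − (x + 72.4)² − (y − 114.3)² with x = -5.799, y = 65.101, so z ≈ 52.996 ≈ 53.0 km.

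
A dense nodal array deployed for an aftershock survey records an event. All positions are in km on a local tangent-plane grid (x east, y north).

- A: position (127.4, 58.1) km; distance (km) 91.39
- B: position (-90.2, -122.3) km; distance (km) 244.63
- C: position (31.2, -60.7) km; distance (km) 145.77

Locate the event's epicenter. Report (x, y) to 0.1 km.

Circle about each station: (x − 127.4)² + (y − 58.1)² = 91.39²; (x + 90.2)² + (y + 122.3)² = 244.63²; (x − 31.2)² + (y + 60.7)² = 145.77².
Subtracting the A equation from the B and C equations removes the quadratic terms:
-435.2 x − 360.8 y = -48004.74
-192.4 x − 237.6 y = -27845.20
Solving the 2×2 system: x ≈ 40.0, y ≈ 84.8 km.
Check against A (with the unrounded x, y): √((x − 127.4)²+(y − 58.1)²) = 91.39 ≈ 91.39 km. ✓

x ≈ 40.0 km, y ≈ 84.8 km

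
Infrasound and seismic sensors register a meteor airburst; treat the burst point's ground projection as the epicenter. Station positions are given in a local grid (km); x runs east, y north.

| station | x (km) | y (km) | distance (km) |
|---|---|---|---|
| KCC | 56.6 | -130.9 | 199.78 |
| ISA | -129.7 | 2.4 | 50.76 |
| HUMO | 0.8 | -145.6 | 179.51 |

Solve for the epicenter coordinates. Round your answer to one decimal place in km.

Circle about each station: (x − 56.6)² + (y + 130.9)² = 199.78²; (x + 129.7)² + (y − 2.4)² = 50.76²; (x − 0.8)² + (y + 145.6)² = 179.51².
Subtracting the KCC equation from the ISA and HUMO equations removes the quadratic terms:
-372.6 x + 266.6 y = 33824.95
-111.6 x − 29.4 y = 8549.84
Solving the 2×2 system: x ≈ -80.4, y ≈ 14.5 km.

-80.4 km east, 14.5 km north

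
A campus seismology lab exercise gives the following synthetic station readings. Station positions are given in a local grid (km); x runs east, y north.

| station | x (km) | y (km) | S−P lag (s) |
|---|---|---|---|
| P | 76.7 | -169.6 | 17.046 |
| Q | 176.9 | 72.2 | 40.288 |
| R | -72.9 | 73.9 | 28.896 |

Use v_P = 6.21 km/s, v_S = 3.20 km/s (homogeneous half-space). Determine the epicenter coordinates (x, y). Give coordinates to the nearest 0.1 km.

x ≈ -18.0 km, y ≈ -108.8 km

Distance from S−P lag: d = Δt · v_P v_S / (v_P − v_S) = Δt · (6.21·3.20)/(6.21−3.20) ≈ 6.6020·Δt.
So d_P = 112.54, d_Q = 265.98, d_R = 190.77 km.
Circle about each station: (x − 76.7)² + (y + 169.6)² = 112.54²; (x − 176.9)² + (y − 72.2)² = 265.98²; (x + 72.9)² + (y − 73.9)² = 190.77².
Subtracting the P equation from the Q and R equations removes the quadratic terms:
200.4 x + 483.6 y = -56220.71
-299.2 x + 487.0 y = -47599.37
Solving the 2×2 system: x ≈ -18.0, y ≈ -108.8 km.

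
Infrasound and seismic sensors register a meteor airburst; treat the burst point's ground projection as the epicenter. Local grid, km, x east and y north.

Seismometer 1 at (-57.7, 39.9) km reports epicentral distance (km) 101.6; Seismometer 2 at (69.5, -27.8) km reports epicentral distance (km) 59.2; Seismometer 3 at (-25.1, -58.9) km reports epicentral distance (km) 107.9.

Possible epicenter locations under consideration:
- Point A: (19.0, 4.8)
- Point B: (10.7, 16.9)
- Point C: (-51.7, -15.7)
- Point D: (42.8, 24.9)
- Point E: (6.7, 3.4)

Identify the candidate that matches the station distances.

For each candidate, compare |candidate − station| to the reported distance:
Point A: residuals Seismometer 1 17.3, Seismometer 2 0.9, Seismometer 3 30.4 → max 30.4 km
Point B: residuals Seismometer 1 29.4, Seismometer 2 14.7, Seismometer 3 24.1 → max 29.4 km
Point C: residuals Seismometer 1 45.7, Seismometer 2 62.6, Seismometer 3 57.2 → max 62.6 km
Point D: residuals Seismometer 1 0.0, Seismometer 2 0.1, Seismometer 3 0.0 → max 0.1 km
Point E: residuals Seismometer 1 27.6, Seismometer 2 10.9, Seismometer 3 38.0 → max 38.0 km
Only Point D has all residuals ≈ 0.

Point D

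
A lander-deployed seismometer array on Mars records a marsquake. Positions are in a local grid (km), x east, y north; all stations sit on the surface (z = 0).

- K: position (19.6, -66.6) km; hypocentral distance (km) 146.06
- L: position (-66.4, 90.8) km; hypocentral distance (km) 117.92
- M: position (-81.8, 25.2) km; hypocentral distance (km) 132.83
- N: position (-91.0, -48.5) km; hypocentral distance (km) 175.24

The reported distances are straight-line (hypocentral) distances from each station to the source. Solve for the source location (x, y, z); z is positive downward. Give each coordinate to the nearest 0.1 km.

Each station gives a sphere (x−x_i)² + (y−y_i)² + z² = d_i² (stations at z=0).
Subtracting the K sphere from L and M: z² cancels, leaving linear equations in x and y:
-172.0 x + 314.8 y = 15262.28
-202.8 x + 183.6 y = 6196.27
Solving: x ≈ 26.395, y ≈ 62.904 km (keep extra digits for the depth step; rounded: 26.4, 62.9).
Then from the K sphere: z² = 146.06² − (x − 19.6)² − (y + 66.6)² with x = 26.395, y = 62.904, so z ≈ 67.202 ≈ 67.2 km.
Check against N (with the unrounded solution): distance 175.24 ≈ 175.24 km. ✓

(26.4, 62.9, 67.2)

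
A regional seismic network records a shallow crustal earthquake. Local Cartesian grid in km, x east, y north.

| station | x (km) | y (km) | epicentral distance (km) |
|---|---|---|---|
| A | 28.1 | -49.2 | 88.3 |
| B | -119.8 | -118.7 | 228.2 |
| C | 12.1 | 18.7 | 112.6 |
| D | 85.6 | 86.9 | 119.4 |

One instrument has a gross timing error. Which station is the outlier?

Solve using three stations at a time. Using A, C, D (subtract circle equations pairwise → linear system) gives (x, y) ≈ (114.1, -29.1).
Distances from that point to each station vs reported:
  A: calculated 88.3 vs reported 88.3 → residual 0.0 km
  B: calculated 250.5 vs reported 228.2 → residual 22.3 km
  C: calculated 112.6 vs reported 112.6 → residual 0.0 km
  D: calculated 119.4 vs reported 119.4 → residual 0.0 km
A, C, D are mutually consistent (residuals ≈ 0); B is off by 22.3 km.

B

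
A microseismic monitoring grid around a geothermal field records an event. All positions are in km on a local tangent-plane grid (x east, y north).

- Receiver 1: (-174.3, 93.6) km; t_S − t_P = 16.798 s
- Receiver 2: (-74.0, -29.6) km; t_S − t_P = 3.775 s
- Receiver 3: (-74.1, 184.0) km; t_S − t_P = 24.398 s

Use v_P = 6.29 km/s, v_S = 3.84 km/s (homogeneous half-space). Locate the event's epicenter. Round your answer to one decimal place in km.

Distance from S−P lag: d = Δt · v_P v_S / (v_P − v_S) = Δt · (6.29·3.84)/(6.29−3.84) ≈ 9.8586·Δt.
So d_Receiver 1 = 165.60, d_Receiver 2 = 37.22, d_Receiver 3 = 240.53 km.
Circle about each station: (x + 174.3)² + (y − 93.6)² = 165.60²; (x + 74.0)² + (y + 29.6)² = 37.22²; (x + 74.1)² + (y − 184.0)² = 240.53².
Subtracting the Receiver 1 equation from the Receiver 2 and Receiver 3 equations removes the quadratic terms:
200.6 x − 246.4 y = -6751.26
200.4 x + 180.8 y = -30225.96
Solving the 2×2 system: x ≈ -101.2, y ≈ -55.0 km.
Check against Receiver 1 (with the unrounded x, y): √((x + 174.3)²+(y − 93.6)²) = 165.60 ≈ 165.60 km. ✓

x ≈ -101.2 km, y ≈ -55.0 km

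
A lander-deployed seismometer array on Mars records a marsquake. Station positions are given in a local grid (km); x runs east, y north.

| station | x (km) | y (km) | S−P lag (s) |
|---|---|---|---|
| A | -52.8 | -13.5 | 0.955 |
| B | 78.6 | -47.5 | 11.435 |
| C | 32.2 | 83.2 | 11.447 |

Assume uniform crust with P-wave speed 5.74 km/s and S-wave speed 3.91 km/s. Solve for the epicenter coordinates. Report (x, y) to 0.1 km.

Distance from S−P lag: d = Δt · v_P v_S / (v_P − v_S) = Δt · (5.74·3.91)/(5.74−3.91) ≈ 12.2642·Δt.
So d_A = 11.71, d_B = 140.24, d_C = 140.39 km.
Circle about each station: (x + 52.8)² + (y + 13.5)² = 11.71²; (x − 78.6)² + (y + 47.5)² = 140.24²; (x − 32.2)² + (y − 83.2)² = 140.39².
Subtracting pairs of circle equations eliminates x²+y² and gives linear equations (the radical axes):
262.8 x − 68.0 y = -14066.01
170.0 x + 193.4 y = -14583.24
Solving the 2×2 system: x ≈ -59.5, y ≈ -23.1 km.
Check against A (with the unrounded x, y): √((x + 52.8)²+(y + 13.5)²) = 11.71 ≈ 11.71 km. ✓

x ≈ -59.5 km, y ≈ -23.1 km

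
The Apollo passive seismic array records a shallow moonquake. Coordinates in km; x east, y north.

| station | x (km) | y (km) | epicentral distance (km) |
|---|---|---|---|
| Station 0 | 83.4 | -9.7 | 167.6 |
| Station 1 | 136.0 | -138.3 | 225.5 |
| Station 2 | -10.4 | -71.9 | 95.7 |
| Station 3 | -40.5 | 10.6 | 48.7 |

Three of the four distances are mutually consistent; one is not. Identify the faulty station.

Solve using three stations at a time. Using Station 0, Station 2, Station 3 (subtract circle equations pairwise → linear system) gives (x, y) ≈ (-84.2, -11.0).
Distances from that point to each station vs reported:
  Station 0: calculated 167.6 vs reported 167.6 → residual 0.0 km
  Station 1: calculated 254.4 vs reported 225.5 → residual 28.9 km
  Station 2: calculated 95.7 vs reported 95.7 → residual 0.0 km
  Station 3: calculated 48.7 vs reported 48.7 → residual 0.0 km
Station 0, Station 2, Station 3 are mutually consistent (residuals ≈ 0); Station 1 is off by 28.9 km.

Station 1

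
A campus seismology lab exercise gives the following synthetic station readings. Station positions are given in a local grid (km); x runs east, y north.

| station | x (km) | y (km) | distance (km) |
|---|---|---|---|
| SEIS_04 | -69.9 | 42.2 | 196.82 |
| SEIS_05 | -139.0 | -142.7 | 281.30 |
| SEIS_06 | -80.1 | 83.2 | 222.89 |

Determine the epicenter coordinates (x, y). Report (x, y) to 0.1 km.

115.7 km east, -23.3 km north

Circle about each station: (x + 69.9)² + (y − 42.2)² = 196.82²; (x + 139.0)² + (y + 142.7)² = 281.30²; (x + 80.1)² + (y − 83.2)² = 222.89².
Subtracting pairs of circle equations eliminates x²+y² and gives linear equations (the radical axes):
-138.2 x − 369.8 y = -7374.14
-20.4 x + 82.0 y = -4270.44
Solving the 2×2 system: x ≈ 115.7, y ≈ -23.3 km.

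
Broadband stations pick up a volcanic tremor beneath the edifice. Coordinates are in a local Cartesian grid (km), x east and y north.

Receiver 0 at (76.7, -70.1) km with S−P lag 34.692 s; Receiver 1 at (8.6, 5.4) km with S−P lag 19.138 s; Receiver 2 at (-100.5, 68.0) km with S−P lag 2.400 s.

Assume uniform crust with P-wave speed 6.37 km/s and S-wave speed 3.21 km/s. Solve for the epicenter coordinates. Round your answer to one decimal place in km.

-90.4 km east, 79.8 km north

Distance from S−P lag: d = Δt · v_P v_S / (v_P − v_S) = Δt · (6.37·3.21)/(6.37−3.21) ≈ 6.4708·Δt.
So d_Receiver 0 = 224.48, d_Receiver 1 = 123.84, d_Receiver 2 = 15.53 km.
Circle about each station: (x − 76.7)² + (y + 70.1)² = 224.48²; (x − 8.6)² + (y − 5.4)² = 123.84²; (x + 100.5)² + (y − 68.0)² = 15.53².
Subtracting the Receiver 0 equation from the Receiver 1 and Receiver 2 equations removes the quadratic terms:
-136.2 x + 151.0 y = 24361.14
-354.4 x + 276.2 y = 54077.44
Solving the 2×2 system: x ≈ -90.4, y ≈ 79.8 km.
Check against Receiver 0 (with the unrounded x, y): √((x − 76.7)²+(y + 70.1)²) = 224.48 ≈ 224.48 km. ✓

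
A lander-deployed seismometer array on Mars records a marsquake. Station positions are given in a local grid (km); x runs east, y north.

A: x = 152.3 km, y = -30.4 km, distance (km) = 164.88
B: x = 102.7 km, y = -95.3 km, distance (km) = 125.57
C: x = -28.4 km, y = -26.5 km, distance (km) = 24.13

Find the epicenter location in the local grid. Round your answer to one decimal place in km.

Circle about each station: (x − 152.3)² + (y + 30.4)² = 164.88²; (x − 102.7)² + (y + 95.3)² = 125.57²; (x + 28.4)² + (y + 26.5)² = 24.13².
Subtracting pairs of circle equations eliminates x²+y² and gives linear equations (the radical axes):
-99.2 x − 129.8 y = 6927.52
-361.4 x + 7.8 y = 3992.52
Solving the 2×2 system: x ≈ -12.0, y ≈ -44.2 km.

-12.0 km east, -44.2 km north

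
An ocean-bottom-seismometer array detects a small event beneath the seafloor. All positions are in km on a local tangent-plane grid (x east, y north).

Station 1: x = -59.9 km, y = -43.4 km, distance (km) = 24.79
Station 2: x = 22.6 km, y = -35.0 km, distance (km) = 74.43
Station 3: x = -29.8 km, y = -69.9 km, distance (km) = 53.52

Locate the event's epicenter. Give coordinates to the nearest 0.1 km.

(-50.4, -20.5)

Circle about each station: (x + 59.9)² + (y + 43.4)² = 24.79²; (x − 22.6)² + (y + 35.0)² = 74.43²; (x + 29.8)² + (y + 69.9)² = 53.52².
Subtracting the Station 1 equation from the Station 2 and Station 3 equations removes the quadratic terms:
165.0 x + 16.8 y = -8661.09
60.2 x − 53.0 y = -1947.37
Solving the 2×2 system: x ≈ -50.4, y ≈ -20.5 km.
Check against Station 1 (with the unrounded x, y): √((x + 59.9)²+(y + 43.4)²) = 24.78 ≈ 24.79 km. ✓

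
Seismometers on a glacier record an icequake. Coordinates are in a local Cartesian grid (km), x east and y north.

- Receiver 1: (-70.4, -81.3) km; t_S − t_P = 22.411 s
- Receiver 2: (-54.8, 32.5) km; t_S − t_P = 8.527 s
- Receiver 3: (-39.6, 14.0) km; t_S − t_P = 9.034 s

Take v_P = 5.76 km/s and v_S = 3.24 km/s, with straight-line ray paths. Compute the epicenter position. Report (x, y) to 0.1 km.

x ≈ -4.9 km, y ≈ 71.2 km

Distance from S−P lag: d = Δt · v_P v_S / (v_P − v_S) = Δt · (5.76·3.24)/(5.76−3.24) ≈ 7.4057·Δt.
So d_Receiver 1 = 165.97, d_Receiver 2 = 63.15, d_Receiver 3 = 66.90 km.
Circle about each station: (x + 70.4)² + (y + 81.3)² = 165.97²; (x + 54.8)² + (y − 32.5)² = 63.15²; (x + 39.6)² + (y − 14.0)² = 66.90².
Subtracting the Receiver 1 equation from the Receiver 2 and Receiver 3 equations removes the quadratic terms:
31.2 x + 227.6 y = 16051.56
61.6 x + 190.6 y = 13268.74
Solving the 2×2 system: x ≈ -4.9, y ≈ 71.2 km.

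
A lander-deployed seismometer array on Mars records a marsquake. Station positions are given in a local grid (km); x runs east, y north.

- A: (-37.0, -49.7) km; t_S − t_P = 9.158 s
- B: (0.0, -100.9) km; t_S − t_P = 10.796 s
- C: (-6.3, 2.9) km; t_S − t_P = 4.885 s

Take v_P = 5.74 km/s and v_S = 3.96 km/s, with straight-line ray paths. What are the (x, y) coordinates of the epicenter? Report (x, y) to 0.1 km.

Distance from S−P lag: d = Δt · v_P v_S / (v_P − v_S) = Δt · (5.74·3.96)/(5.74−3.96) ≈ 12.7699·Δt.
So d_A = 116.95, d_B = 137.86, d_C = 62.38 km.
Circle about each station: (x + 37.0)² + (y + 49.7)² = 116.95²; x² + (y + 100.9)² = 137.86²; (x + 6.3)² + (y − 2.9)² = 62.38².
Subtracting pairs of circle equations eliminates x²+y² and gives linear equations (the radical axes):
74.0 x − 102.4 y = 1013.64
61.4 x + 105.2 y = 5995.05
Solving the 2×2 system: x ≈ 51.2, y ≈ 27.1 km.

(51.2, 27.1)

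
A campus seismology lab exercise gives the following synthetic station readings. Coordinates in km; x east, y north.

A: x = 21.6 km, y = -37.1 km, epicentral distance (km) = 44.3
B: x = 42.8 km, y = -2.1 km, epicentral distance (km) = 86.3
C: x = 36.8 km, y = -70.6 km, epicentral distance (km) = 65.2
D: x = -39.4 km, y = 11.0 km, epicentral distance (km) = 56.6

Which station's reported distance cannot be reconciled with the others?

B

Solve using three stations at a time. Using A, C, D (subtract circle equations pairwise → linear system) gives (x, y) ≈ (-22.4, -43.1).
Distances from that point to each station vs reported:
  A: calculated 44.5 vs reported 44.3 → residual 0.2 km
  B: calculated 77.1 vs reported 86.3 → residual 9.2 km
  C: calculated 65.3 vs reported 65.2 → residual 0.1 km
  D: calculated 56.7 vs reported 56.6 → residual 0.1 km
A, C, D are mutually consistent (residuals ≈ 0); B is off by 9.2 km.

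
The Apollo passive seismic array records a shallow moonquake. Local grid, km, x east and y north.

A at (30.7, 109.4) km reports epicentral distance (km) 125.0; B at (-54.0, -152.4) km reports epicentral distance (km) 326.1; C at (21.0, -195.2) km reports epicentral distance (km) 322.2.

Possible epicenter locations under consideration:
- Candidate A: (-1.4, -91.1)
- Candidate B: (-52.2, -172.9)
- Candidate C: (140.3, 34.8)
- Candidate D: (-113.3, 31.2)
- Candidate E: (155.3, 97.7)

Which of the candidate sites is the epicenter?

For each candidate, compare |candidate − station| to the reported distance:
Candidate A: residuals A 78.1, B 245.3, C 215.7 → max 245.3 km
Candidate B: residuals A 169.2, B 305.5, C 245.7 → max 305.5 km
Candidate C: residuals A 7.6, B 56.3, C 63.1 → max 63.1 km
Candidate D: residuals A 38.9, B 133.2, C 59.0 → max 133.2 km
Candidate E: residuals A 0.1, B 0.0, C 0.0 → max 0.1 km
Only Candidate E has all residuals ≈ 0.

Candidate E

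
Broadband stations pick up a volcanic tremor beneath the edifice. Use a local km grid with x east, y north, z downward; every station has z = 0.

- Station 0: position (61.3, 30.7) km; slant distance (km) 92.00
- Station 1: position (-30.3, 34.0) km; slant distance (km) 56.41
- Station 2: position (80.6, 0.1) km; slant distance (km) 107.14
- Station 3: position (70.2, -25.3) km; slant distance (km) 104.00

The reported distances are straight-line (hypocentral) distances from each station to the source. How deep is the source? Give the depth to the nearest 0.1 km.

z ≈ 48.9 km

Each station gives a sphere (x−x_i)² + (y−y_i)² + z² = d_i² (stations at z=0).
Subtracting the Station 0 sphere from Station 1 and Station 2: z² cancels, leaving linear equations in x and y:
-183.2 x + 6.6 y = 2655.82
38.6 x − 61.2 y = -1218.79
Solving: x ≈ -14.100, y ≈ 11.022 km (keep extra digits for the depth step; rounded: -14.1, 11.0).
Then from the Station 0 sphere: z² = 92.00² − (x − 61.3)² − (y − 30.7)² with x = -14.100, y = 11.022, so z ≈ 48.904 ≈ 48.9 km.
Check against Station 3 (with the unrounded solution): distance 104.01 ≈ 104.00 km. ✓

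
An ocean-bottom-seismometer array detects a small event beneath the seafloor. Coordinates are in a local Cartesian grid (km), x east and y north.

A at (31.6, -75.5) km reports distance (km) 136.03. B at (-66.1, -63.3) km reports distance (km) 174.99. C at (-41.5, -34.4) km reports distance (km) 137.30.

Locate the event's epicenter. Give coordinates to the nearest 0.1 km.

x ≈ 60.6 km, y ≈ 57.4 km

Circle about each station: (x − 31.6)² + (y + 75.5)² = 136.03²; (x + 66.1)² + (y + 63.3)² = 174.99²; (x + 41.5)² + (y + 34.4)² = 137.30².
Subtracting the A equation from the B and C equations removes the quadratic terms:
-195.4 x + 24.4 y = -10440.05
-146.2 x + 82.2 y = -4140.33
Solving the 2×2 system: x ≈ 60.6, y ≈ 57.4 km.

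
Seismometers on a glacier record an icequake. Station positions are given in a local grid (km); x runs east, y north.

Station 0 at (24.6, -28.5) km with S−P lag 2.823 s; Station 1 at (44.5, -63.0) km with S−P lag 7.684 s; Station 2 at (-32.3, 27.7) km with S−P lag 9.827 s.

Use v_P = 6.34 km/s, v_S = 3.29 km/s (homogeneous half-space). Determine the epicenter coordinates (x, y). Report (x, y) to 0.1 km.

Distance from S−P lag: d = Δt · v_P v_S / (v_P − v_S) = Δt · (6.34·3.29)/(6.34−3.29) ≈ 6.8389·Δt.
So d_Station 0 = 19.31, d_Station 1 = 52.55, d_Station 2 = 67.21 km.
Circle about each station: (x − 24.6)² + (y + 28.5)² = 19.31²; (x − 44.5)² + (y + 63.0)² = 52.55²; (x + 32.3)² + (y − 27.7)² = 67.21².
Subtracting the Station 0 equation from the Station 1 and Station 2 equations removes the quadratic terms:
39.8 x − 69.0 y = 2143.21
-113.8 x + 112.4 y = -3751.14
Solving the 2×2 system: x ≈ 5.3, y ≈ -28.0 km.

5.3 km east, -28.0 km north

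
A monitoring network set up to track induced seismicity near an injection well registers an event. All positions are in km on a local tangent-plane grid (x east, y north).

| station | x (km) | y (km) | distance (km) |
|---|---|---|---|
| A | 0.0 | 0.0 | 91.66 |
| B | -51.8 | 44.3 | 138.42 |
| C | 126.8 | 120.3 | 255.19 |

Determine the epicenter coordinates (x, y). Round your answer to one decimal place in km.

-17.9 km east, -89.9 km north

Circle about each station: x² + y² = 91.66²; (x + 51.8)² + (y − 44.3)² = 138.42²; (x − 126.8)² + (y − 120.3)² = 255.19².
Subtracting the A equation from the B and C equations removes the quadratic terms:
-103.6 x + 88.6 y = -6112.81
253.6 x + 240.6 y = -26170.05
Solving the 2×2 system: x ≈ -17.9, y ≈ -89.9 km.
Check against A (with the unrounded x, y): √(x²+y²) = 91.68 ≈ 91.66 km. ✓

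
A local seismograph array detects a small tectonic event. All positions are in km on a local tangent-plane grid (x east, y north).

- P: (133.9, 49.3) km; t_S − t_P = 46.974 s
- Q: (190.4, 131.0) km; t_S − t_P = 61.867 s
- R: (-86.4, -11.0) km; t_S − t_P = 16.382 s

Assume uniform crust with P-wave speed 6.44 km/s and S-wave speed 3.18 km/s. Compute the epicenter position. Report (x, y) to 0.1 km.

Distance from S−P lag: d = Δt · v_P v_S / (v_P − v_S) = Δt · (6.44·3.18)/(6.44−3.18) ≈ 6.2820·Δt.
So d_P = 295.09, d_Q = 388.65, d_R = 102.91 km.
Circle about each station: (x − 133.9)² + (y − 49.3)² = 295.09²; (x − 190.4)² + (y − 131.0)² = 388.65²; (x + 86.4)² + (y + 11.0)² = 102.91².
Subtracting the P equation from the Q and R equations removes the quadratic terms:
113.0 x + 163.4 y = -30917.25
-440.6 x − 120.6 y = 63713.90
Solving the 2×2 system: x ≈ -114.5, y ≈ -110.0 km.

x ≈ -114.5 km, y ≈ -110.0 km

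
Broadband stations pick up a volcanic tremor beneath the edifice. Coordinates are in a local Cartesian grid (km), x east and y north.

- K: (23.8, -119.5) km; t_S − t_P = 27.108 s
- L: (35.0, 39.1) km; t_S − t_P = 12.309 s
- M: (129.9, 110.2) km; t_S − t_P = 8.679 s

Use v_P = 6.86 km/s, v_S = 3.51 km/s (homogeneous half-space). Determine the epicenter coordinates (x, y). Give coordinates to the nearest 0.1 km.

Distance from S−P lag: d = Δt · v_P v_S / (v_P − v_S) = Δt · (6.86·3.51)/(6.86−3.51) ≈ 7.1876·Δt.
So d_K = 194.84, d_L = 88.47, d_M = 62.38 km.
Circle about each station: (x − 23.8)² + (y + 119.5)² = 194.84²; (x − 35.0)² + (y − 39.1)² = 88.47²; (x − 129.9)² + (y − 110.2)² = 62.38².
Subtracting pairs of circle equations eliminates x²+y² and gives linear equations (the radical axes):
22.4 x + 317.2 y = 18042.80
212.2 x + 459.4 y = 48242.72
Solving the 2×2 system: x ≈ 123.0, y ≈ 48.2 km.

(123.0, 48.2)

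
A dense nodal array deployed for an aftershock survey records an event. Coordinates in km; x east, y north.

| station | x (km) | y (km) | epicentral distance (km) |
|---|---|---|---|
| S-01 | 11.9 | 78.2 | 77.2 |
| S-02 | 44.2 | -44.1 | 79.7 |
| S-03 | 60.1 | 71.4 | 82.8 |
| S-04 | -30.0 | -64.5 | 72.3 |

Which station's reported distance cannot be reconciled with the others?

Solve using three stations at a time. Using S-01, S-02, S-04 (subtract circle equations pairwise → linear system) gives (x, y) ≈ (-17.2, 6.7).
Distances from that point to each station vs reported:
  S-01: calculated 77.2 vs reported 77.2 → residual 0.0 km
  S-02: calculated 79.7 vs reported 79.7 → residual 0.0 km
  S-03: calculated 100.8 vs reported 82.8 → residual 18.0 km
  S-04: calculated 72.3 vs reported 72.3 → residual 0.0 km
S-01, S-02, S-04 are mutually consistent (residuals ≈ 0); S-03 is off by 18.0 km.

S-03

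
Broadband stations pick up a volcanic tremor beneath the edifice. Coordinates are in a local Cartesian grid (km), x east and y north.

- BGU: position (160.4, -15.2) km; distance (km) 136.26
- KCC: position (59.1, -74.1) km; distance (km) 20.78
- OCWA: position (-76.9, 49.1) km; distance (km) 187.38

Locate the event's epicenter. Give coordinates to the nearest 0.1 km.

Circle about each station: (x − 160.4)² + (y + 15.2)² = 136.26²; (x − 59.1)² + (y + 74.1)² = 20.78²; (x + 76.9)² + (y − 49.1)² = 187.38².
Subtracting the BGU equation from the KCC and OCWA equations removes the quadratic terms:
-202.6 x − 117.8 y = 1159.40
-474.6 x + 128.6 y = -34179.26
Solving the 2×2 system: x ≈ 47.3, y ≈ -91.2 km.

47.3 km east, -91.2 km north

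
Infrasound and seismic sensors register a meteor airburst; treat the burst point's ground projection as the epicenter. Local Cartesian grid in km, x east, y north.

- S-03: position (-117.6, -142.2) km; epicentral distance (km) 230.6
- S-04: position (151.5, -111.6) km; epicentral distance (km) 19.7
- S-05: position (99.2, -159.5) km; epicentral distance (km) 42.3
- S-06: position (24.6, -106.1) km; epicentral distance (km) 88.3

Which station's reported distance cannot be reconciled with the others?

Solve using three stations at a time. Using S-03, S-05, S-06 (subtract circle equations pairwise → linear system) gives (x, y) ≈ (111.8, -119.3).
Distances from that point to each station vs reported:
  S-03: calculated 230.6 vs reported 230.6 → residual 0.0 km
  S-04: calculated 40.4 vs reported 19.7 → residual 20.7 km
  S-05: calculated 42.1 vs reported 42.3 → residual 0.2 km
  S-06: calculated 88.2 vs reported 88.3 → residual 0.1 km
S-03, S-05, S-06 are mutually consistent (residuals ≈ 0); S-04 is off by 20.7 km.

S-04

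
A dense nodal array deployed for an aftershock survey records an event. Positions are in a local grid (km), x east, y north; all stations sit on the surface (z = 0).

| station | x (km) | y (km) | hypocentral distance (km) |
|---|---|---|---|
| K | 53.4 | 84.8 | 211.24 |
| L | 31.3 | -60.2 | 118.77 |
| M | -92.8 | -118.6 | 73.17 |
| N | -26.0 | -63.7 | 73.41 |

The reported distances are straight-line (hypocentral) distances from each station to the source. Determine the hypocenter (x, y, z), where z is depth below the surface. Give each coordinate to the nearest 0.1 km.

x ≈ -72.6 km, y ≈ -75.4 km, depth ≈ 55.5 km

Each station gives a sphere (x−x_i)² + (y−y_i)² + z² = d_i² (stations at z=0).
Subtracting the K sphere from L and M: z² cancels, leaving linear equations in x and y:
-44.2 x − 290.0 y = 25077.15
-292.4 x − 406.8 y = 51903.69
Solving: x ≈ -72.598, y ≈ -75.408 km (keep extra digits for the depth step; rounded: -72.6, -75.4).
Then from the K sphere: z² = 211.24² − (x − 53.4)² − (y − 84.8)² with x = -72.598, y = -75.408, so z ≈ 55.500 ≈ 55.5 km.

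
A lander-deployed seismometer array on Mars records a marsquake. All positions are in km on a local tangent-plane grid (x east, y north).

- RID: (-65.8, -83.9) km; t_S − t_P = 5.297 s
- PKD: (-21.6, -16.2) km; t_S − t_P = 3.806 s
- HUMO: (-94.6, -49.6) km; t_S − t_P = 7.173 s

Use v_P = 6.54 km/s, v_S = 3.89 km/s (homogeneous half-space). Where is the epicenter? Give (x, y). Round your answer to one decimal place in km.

(-25.8, -52.5)

Distance from S−P lag: d = Δt · v_P v_S / (v_P − v_S) = Δt · (6.54·3.89)/(6.54−3.89) ≈ 9.6002·Δt.
So d_RID = 50.85, d_PKD = 36.54, d_HUMO = 68.86 km.
Circle about each station: (x + 65.8)² + (y + 83.9)² = 50.85²; (x + 21.6)² + (y + 16.2)² = 36.54²; (x + 94.6)² + (y + 49.6)² = 68.86².
Subtracting the RID equation from the PKD and HUMO equations removes the quadratic terms:
88.4 x + 135.4 y = -9389.30
-57.6 x + 68.6 y = -2115.51
Solving the 2×2 system: x ≈ -25.8, y ≈ -52.5 km.
Check against RID (with the unrounded x, y): √((x + 65.8)²+(y + 83.9)²) = 50.85 ≈ 50.85 km. ✓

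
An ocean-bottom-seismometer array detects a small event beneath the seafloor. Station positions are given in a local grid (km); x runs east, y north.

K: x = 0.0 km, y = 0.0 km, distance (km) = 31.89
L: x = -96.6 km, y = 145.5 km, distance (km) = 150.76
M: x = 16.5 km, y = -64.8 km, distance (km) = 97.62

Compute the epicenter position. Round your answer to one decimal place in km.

Circle about each station: x² + y² = 31.89²; (x + 96.6)² + (y − 145.5)² = 150.76²; (x − 16.5)² + (y + 64.8)² = 97.62².
Subtracting the K equation from the L and M equations removes the quadratic terms:
-193.2 x + 291.0 y = 8790.20
33.0 x − 129.6 y = -4041.40
Solving the 2×2 system: x ≈ 2.4, y ≈ 31.8 km.
Check against K (with the unrounded x, y): √(x²+y²) = 31.88 ≈ 31.89 km. ✓

2.4 km east, 31.8 km north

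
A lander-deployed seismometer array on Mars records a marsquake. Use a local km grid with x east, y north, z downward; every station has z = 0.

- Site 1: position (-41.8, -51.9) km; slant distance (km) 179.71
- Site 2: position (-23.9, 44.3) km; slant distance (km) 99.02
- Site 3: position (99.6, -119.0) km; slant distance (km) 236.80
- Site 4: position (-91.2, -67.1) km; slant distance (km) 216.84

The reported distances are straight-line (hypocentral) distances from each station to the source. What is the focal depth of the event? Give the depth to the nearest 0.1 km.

57.9 km

Each station gives a sphere (x−x_i)² + (y−y_i)² + z² = d_i² (stations at z=0).
Subtracting the Site 1 sphere from Site 2 and Site 3: z² cancels, leaving linear equations in x and y:
35.8 x + 192.4 y = 20583.57
282.8 x − 134.2 y = -4138.25
Solving: x ≈ 33.203, y ≈ 100.805 km (keep extra digits for the depth step; rounded: 33.2, 100.8).
Then from the Site 1 sphere: z² = 179.71² − (x + 41.8)² − (y + 51.9)² with x = 33.203, y = 100.805, so z ≈ 57.891 ≈ 57.9 km.
Check against Site 4 (with the unrounded solution): distance 216.84 ≈ 216.84 km. ✓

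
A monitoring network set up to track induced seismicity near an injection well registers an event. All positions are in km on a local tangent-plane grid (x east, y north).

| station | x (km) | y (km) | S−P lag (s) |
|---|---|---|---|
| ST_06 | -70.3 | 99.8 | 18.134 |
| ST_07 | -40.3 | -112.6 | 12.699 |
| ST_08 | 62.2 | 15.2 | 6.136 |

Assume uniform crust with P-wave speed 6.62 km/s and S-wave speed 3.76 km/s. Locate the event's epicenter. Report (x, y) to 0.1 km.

Distance from S−P lag: d = Δt · v_P v_S / (v_P − v_S) = Δt · (6.62·3.76)/(6.62−3.76) ≈ 8.7032·Δt.
So d_ST_06 = 157.82, d_ST_07 = 110.52, d_ST_08 = 53.40 km.
Circle about each station: (x + 70.3)² + (y − 99.8)² = 157.82²; (x + 40.3)² + (y + 112.6)² = 110.52²; (x − 62.2)² + (y − 15.2)² = 53.40².
Subtracting pairs of circle equations eliminates x²+y² and gives linear equations (the radical axes):
60.0 x − 424.8 y = 12093.20
265.0 x − 169.2 y = 11253.34
Solving the 2×2 system: x ≈ 26.7, y ≈ -24.7 km.

x ≈ 26.7 km, y ≈ -24.7 km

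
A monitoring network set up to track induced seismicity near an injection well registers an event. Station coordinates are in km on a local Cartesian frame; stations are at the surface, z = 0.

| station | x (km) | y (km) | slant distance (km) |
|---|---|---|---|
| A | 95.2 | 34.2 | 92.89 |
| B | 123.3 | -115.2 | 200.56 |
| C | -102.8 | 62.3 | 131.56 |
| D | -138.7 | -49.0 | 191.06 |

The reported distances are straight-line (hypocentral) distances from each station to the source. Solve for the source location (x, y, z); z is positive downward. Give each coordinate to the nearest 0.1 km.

(18.1, 48.1, 49.9)

Each station gives a sphere (x−x_i)² + (y−y_i)² + z² = d_i² (stations at z=0).
Subtracting the A sphere from B and C: z² cancels, leaving linear equations in x and y:
56.2 x − 298.8 y = -13354.51
-396.0 x + 56.2 y = -4463.03
Solving: x ≈ 18.096, y ≈ 48.097 km (keep extra digits for the depth step; rounded: 18.1, 48.1).
Then from the A sphere: z² = 92.89² − (x − 95.2)² − (y − 34.2)² with x = 18.096, y = 48.097, so z ≈ 49.904 ≈ 49.9 km.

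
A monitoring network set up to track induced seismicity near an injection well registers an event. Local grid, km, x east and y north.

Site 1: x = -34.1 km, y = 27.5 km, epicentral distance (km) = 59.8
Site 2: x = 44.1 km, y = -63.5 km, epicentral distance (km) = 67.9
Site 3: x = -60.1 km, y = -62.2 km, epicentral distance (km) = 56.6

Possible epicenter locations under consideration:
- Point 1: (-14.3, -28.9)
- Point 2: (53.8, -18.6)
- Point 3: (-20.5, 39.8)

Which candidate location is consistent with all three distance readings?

For each candidate, compare |candidate − station| to the reported distance:
Point 1: residuals Site 1 0.0, Site 2 0.0, Site 3 0.0 → max 0.0 km
Point 2: residuals Site 1 39.5, Site 2 22.0, Site 3 65.4 → max 65.4 km
Point 3: residuals Site 1 41.5, Site 2 53.9, Site 3 52.8 → max 53.9 km
Only Point 1 has all residuals ≈ 0.

Point 1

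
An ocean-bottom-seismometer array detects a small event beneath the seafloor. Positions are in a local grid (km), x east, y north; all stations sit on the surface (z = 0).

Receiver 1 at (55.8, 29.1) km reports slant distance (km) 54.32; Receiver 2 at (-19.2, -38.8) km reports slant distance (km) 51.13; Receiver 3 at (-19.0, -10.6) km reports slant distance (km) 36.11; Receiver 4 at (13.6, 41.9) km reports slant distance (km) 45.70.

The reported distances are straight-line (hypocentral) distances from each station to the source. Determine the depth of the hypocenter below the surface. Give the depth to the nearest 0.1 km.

13.7 km

Each station gives a sphere (x−x_i)² + (y−y_i)² + z² = d_i² (stations at z=0).
Subtracting the Receiver 1 sphere from Receiver 2 and Receiver 3: z² cancels, leaving linear equations in x and y:
-150.0 x − 135.8 y = -1749.98
-149.6 x − 79.4 y = -1840.36
Solving: x ≈ 13.202, y ≈ -1.696 km (keep extra digits for the depth step; rounded: 13.2, -1.7).
Then from the Receiver 1 sphere: z² = 54.32² − (x − 55.8)² − (y − 29.1)² with x = 13.202, y = -1.696, so z ≈ 13.700 ≈ 13.7 km.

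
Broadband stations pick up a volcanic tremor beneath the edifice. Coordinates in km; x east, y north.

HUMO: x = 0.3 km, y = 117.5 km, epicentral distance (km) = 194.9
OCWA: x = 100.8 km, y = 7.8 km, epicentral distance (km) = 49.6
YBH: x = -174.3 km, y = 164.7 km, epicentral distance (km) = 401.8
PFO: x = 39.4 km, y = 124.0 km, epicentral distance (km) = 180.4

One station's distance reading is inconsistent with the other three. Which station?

YBH

Solve using three stations at a time. Using HUMO, OCWA, PFO (subtract circle equations pairwise → linear system) gives (x, y) ≈ (116.0, -39.3).
Distances from that point to each station vs reported:
  HUMO: calculated 194.9 vs reported 194.9 → residual 0.0 km
  OCWA: calculated 49.5 vs reported 49.6 → residual 0.1 km
  YBH: calculated 354.8 vs reported 401.8 → residual 47.0 km
  PFO: calculated 180.4 vs reported 180.4 → residual 0.0 km
HUMO, OCWA, PFO are mutually consistent (residuals ≈ 0); YBH is off by 47.0 km.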